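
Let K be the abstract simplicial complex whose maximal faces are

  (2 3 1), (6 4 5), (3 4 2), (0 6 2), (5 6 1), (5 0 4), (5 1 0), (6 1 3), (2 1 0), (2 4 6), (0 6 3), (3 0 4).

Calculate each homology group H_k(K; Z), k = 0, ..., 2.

We work with the vertex ordering 0 < 1 < 2 < 3 < 4 < 5 < 6. The simplices of K, each written with vertices in increasing order, are:

  0-simplices (7): [0], [1], [2], [3], [4], [5], [6]
  1-simplices (18): [0,1], [0,2], [0,3], [0,4], [0,5], [0,6], [1,2], [1,3], [1,5], [1,6], [2,3], [2,4], [2,6], [3,4], [3,6], [4,5], [4,6], [5,6]
  2-simplices (12): [0,1,2], [0,1,5], [0,2,6], [0,3,4], [0,3,6], [0,4,5], [1,2,3], [1,3,6], [1,5,6], [2,3,4], [2,4,6], [4,5,6]

so the chain groups are C_0 ≅ Z^7, C_1 ≅ Z^18, C_2 ≅ Z^12.

∂_1: C_1 → C_0 sends each edge [p,q] (with p < q) to q − p. For instance
  ∂[0,6] = [6] − [0].
As a 7×18 matrix over Z this has rank 6, with invariant factors (1,1,1,1,1,1).

The boundary map ∂_2: C_2 → C_1 acts by ∂[p,q,r] = [q,r] − [p,r] + [p,q]. For instance
  ∂[1,2,3] = [2,3] − [1,3] + [1,2],
  ∂[4,5,6] = [5,6] − [4,6] + [4,5].
This gives a 18×12 integer matrix of rank 12; reducing to Smith normal form yields diagonal entries (1,1,1,1,1,1,1,1,1,1,1,2).

Now H_k = ker ∂_k / im ∂_{k+1}, so:

  H_0: rank C_0 − rank ∂_1 = 7 − 6 = 1, and the invariant factors of ∂_1 are all 1, so H_0 = Z.
  H_1: rank ker ∂_1 − rank ∂_2 = (18 − 6) − 12 = 0, and ∂_2 has invariant factor 2 > 1, so H_1 = Z/2Z.
  H_2: rank ker ∂_2 − rank ∂_3 = (12 − 12) − 0 = 0, and there is no ∂_3, so H_2 = 0.

(K is a triangulation of the real projective plane RP^2.)

H_0 ≅ Z,  H_1 ≅ Z/2Z,  H_2 = 0.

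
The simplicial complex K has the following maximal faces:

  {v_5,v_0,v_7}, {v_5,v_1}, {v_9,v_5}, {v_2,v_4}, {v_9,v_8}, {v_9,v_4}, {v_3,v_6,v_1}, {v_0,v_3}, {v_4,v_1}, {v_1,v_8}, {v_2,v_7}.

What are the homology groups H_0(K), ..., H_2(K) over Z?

H_0 = Z,  H_1 = Z^4,  H_2 = 0.

K has 10 vertices, 15 edges, 2 triangles.
rank ∂_0 = 0, rank ∂_1 = 9 ⇒ b_0 = 10 − 0 − 9 = 1; all invariant factors of ∂_1 are 1 so no torsion. So H_0 = Z.
rank ∂_1 = 9, rank ∂_2 = 2 ⇒ b_1 = 15 − 9 − 2 = 4; all invariant factors of ∂_2 are 1 so no torsion. So H_1 = Z^4.
rank ∂_2 = 2, rank ∂_3 = 0 ⇒ b_2 = 2 − 2 − 0 = 0. So H_2 = 0.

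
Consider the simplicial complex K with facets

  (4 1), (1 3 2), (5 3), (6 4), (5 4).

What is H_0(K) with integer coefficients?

Take the total order 1 < 2 < 3 < 4 < 5 < 6 on the vertex set. Then K (dimension 2) consists of the simplices:

  0-simplices (6): [1], [2], [3], [4], [5], [6]
  1-simplices (7): [1,2], [1,3], [1,4], [2,3], [3,5], [4,5], [4,6]
  2-simplices (1): [1,2,3]

Hence C_0 ≅ Z^6, C_1 ≅ Z^7, C_2 ≅ Z^1.

The boundary map ∂_1: C_1 → C_0 sends each edge [p,q] (with p < q) to q − p.
This gives a 6×7 integer matrix of rank 5; reducing to Smith normal form yields diagonal entries (1,1,1,1,1).

Boundary ∂_2: C_2 → C_1 maps a triangle to the signed sum of its edges. For instance
  ∂[1,2,3] = [2,3] − [1,3] + [1,2].
The resulting 7×1 matrix has rank 1, and its Smith normal form has invariant factors (1).

Reading off H_k = ker ∂_k / im ∂_{k+1}:

  H_0: rank C_0 − rank ∂_1 = 6 − 5 = 1, and the invariant factors of ∂_1 are all 1, so H_0 = Z.

H_0 = Z.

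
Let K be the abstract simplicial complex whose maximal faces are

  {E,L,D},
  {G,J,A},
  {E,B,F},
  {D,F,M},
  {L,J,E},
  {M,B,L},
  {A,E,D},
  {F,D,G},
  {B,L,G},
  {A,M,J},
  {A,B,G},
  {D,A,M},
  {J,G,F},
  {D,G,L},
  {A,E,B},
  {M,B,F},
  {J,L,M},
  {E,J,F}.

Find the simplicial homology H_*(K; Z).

H_0 = Z,  H_1 = Z^2,  H_2 = Z.

We work with the vertex ordering A < B < D < E < F < G < J < L < M. The simplices of K, each written with vertices in increasing order, are:

  0-simplices (9): A, B, D, E, F, G, J, L, M
  1-simplices (27): AB, AD, AE, AG, AJ, AM, BE, BF, BG, BL, BM, DE, DF, DG, DL, DM, EF, EJ, EL, FG, FJ, FM, GJ, GL, JL, JM, LM
  2-simplices (18): ABE, ABG, ADE, ADM, AGJ, AJM, BEF, BFM, BGL, BLM, DEL, DFG, DFM, DGL, EFJ, EJL, FGJ, JLM

giving chain groups C_0 ≅ Z^9, C_1 ≅ Z^27, C_2 ≅ Z^18.

∂_1: C_1 → C_0 is given by ∂[p,q] = [q] − [p]. For instance
  ∂DF = F − D.
The 9×27 boundary matrix has rank 8 and Smith normal form diag(1,1,1,1,1,1,1,1).

∂_2: C_2 → C_1 maps a triangle to the signed sum of its edges. For instance
  ∂EJL = JL − EL + EJ,
  ∂ADM = DM − AM + AD.
The 27×18 boundary matrix has rank 17 and Smith normal form diag(1,1,1,1,1,1,1,1,1,1,1,1,1,1,1,1,1).

Now H_k = ker ∂_k / im ∂_{k+1}, so:

  H_0: rank C_0 − rank ∂_1 = 9 − 8 = 1, and the invariant factors of ∂_1 are all 1, so H_0 ≅ Z.
  H_1: rank ker ∂_1 − rank ∂_2 = (27 − 8) − 17 = 2, and the invariant factors of ∂_2 are all 1, so H_1 ≅ Z^2.
  H_2: rank ker ∂_2 − rank ∂_3 = (18 − 17) − 0 = 1, and there is no ∂_3, so H_2 ≅ Z.

As a check, the Euler characteristic is 9 − 27 + 18 = 0, which agrees with 1 − 2 + 1 = 0.
(K is a triangulation of the torus T^2.)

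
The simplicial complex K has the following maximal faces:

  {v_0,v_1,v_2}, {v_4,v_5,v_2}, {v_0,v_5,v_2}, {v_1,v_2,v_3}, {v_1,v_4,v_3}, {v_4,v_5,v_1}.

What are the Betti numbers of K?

K has 6 vertices, 12 edges, 6 triangles.
rank ∂_0 = 0, rank ∂_1 = 5 ⇒ b_0 = 6 − 0 − 5 = 1; all invariant factors of ∂_1 are 1 so no torsion. So H_0 = Z.
rank ∂_1 = 5, rank ∂_2 = 6 ⇒ b_1 = 12 − 5 − 6 = 1; all invariant factors of ∂_2 are 1 so no torsion. So H_1 = Z.
rank ∂_2 = 6, rank ∂_3 = 0 ⇒ b_2 = 6 − 6 − 0 = 0. So H_2 = 0.

b_0 = 1, b_1 = 1, b_2 = 0.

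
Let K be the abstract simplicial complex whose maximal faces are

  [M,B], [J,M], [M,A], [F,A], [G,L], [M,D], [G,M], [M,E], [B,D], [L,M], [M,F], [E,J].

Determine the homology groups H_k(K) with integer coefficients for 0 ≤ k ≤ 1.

H_0 ≅ Z,  H_1 ≅ Z^4.

Take the total order A < B < D < E < F < G < J < L < M on the vertex set. Then K (dimension 1) consists of the simplices:

  0-simplices (9): A, B, D, E, F, G, J, L, M
  1-simplices (12): AF, AM, BD, BM, DM, EJ, EM, FM, GL, GM, JM, LM

Hence C_0 ≅ Z^9, C_1 ≅ Z^12.

The boundary map ∂_1: C_1 → C_0 maps an edge to its endpoints' difference, ∂[p,q] = q − p. For instance
  ∂DM = M − D.
The 9×12 boundary matrix has rank 8 and Smith normal form diag(1,1,1,1,1,1,1,1).

From H_k ≅ ker(∂_k) / im(∂_{k+1}) we obtain:

  H_0: rank C_0 − rank ∂_1 = 9 − 8 = 1, and the invariant factors of ∂_1 are all 1, so H_0 = Z.
  H_1: rank ker ∂_1 − rank ∂_2 = (12 − 8) − 0 = 4, and there is no ∂_2, so H_1 = Z^4.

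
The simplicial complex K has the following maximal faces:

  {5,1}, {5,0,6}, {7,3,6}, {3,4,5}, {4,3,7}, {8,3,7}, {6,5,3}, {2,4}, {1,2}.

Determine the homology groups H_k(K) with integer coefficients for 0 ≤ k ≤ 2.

H_0 = Z,  H_1 = Z,  H_2 = 0.

Order the vertices as 0 < 1 < 2 < 3 < 4 < 5 < 6 < 7 < 8. Listing each simplex with vertices in this order, K has dimension 2 with simplices:

  0-simplices (9): [0], [1], [2], [3], [4], [5], [6], [7], [8]
  1-simplices (15): [0,5], [0,6], [1,2], [1,5], [2,4], [3,4], [3,5], [3,6], [3,7], [3,8], [4,5], [4,7], [5,6], [6,7], [7,8]
  2-simplices (6): [0,5,6], [3,4,5], [3,4,7], [3,5,6], [3,6,7], [3,7,8]

giving chain groups C_0 ≅ Z^9, C_1 ≅ Z^15, C_2 ≅ Z^6.

The boundary map ∂_1: C_1 → C_0 sends each edge [p,q] (with p < q) to q − p. For instance
  ∂[0,6] = [6] − [0].
The 9×15 boundary matrix has rank 8 and Smith normal form diag(1,1,1,1,1,1,1,1).

The boundary map ∂_2: C_2 → C_1 sends each 2-simplex [p,q,r] to [q,r] − [p,r] + [p,q]. For instance
  ∂[3,4,7] = [4,7] − [3,7] + [3,4],
  ∂[3,6,7] = [6,7] − [3,7] + [3,6].
The resulting 15×6 matrix has rank 6, and its Smith normal form has invariant factors (1,1,1,1,1,1).

Reading off H_k = ker ∂_k / im ∂_{k+1}:

  H_0: rank C_0 − rank ∂_1 = 9 − 8 = 1, and the invariant factors of ∂_1 are all 1, so H_0 ≅ Z.
  H_1: rank ker ∂_1 − rank ∂_2 = (15 − 8) − 6 = 1, and the invariant factors of ∂_2 are all 1, so H_1 ≅ Z.
  H_2: rank ker ∂_2 − rank ∂_3 = (6 − 6) − 0 = 0, and there is no ∂_3, so H_2 ≅ 0.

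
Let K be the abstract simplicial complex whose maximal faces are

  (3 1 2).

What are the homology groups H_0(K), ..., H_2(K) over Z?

Take the total order 1 < 2 < 3 on the vertex set. Then K (dimension 2) consists of the simplices:

  0-simplices (3): [1], [2], [3]
  1-simplices (3): [1,2], [1,3], [2,3]
  2-simplices (1): [1,2,3]

Hence C_0 ≅ Z^3, C_1 ≅ Z^3, C_2 ≅ Z^1.

The boundary map ∂_1: C_1 → C_0 sends each edge [p,q] (with p < q) to q − p. For instance
  ∂[1,3] = [3] − [1].
The resulting 3×3 matrix has rank 2, and its Smith normal form has invariant factors (1,1).

The boundary map ∂_2: C_2 → C_1 maps a triangle to the signed sum of its edges. For instance
  ∂[1,2,3] = [2,3] − [1,3] + [1,2].
The resulting 3×1 matrix has rank 1, and its Smith normal form has invariant factors (1).

Now H_k = ker ∂_k / im ∂_{k+1}, so:

  H_0: rank C_0 − rank ∂_1 = 3 − 2 = 1, and the invariant factors of ∂_1 are all 1, so H_0 = Z.
  H_1: rank ker ∂_1 − rank ∂_2 = (3 − 2) − 1 = 0, and the invariant factors of ∂_2 are all 1, so H_1 = 0.
  H_2: rank ker ∂_2 − rank ∂_3 = (1 − 1) − 0 = 0, and there is no ∂_3, so H_2 = 0.

H_0 = Z,  H_1 = 0,  H_2 = 0.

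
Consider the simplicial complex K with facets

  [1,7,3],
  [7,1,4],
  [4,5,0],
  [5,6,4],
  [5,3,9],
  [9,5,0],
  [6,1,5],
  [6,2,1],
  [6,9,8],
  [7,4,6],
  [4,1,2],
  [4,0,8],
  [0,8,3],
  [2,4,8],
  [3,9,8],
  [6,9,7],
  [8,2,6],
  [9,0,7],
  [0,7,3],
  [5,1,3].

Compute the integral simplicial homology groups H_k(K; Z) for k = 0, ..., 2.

We work with the vertex ordering 0 < 1 < 2 < 3 < 4 < 5 < 6 < 7 < 8 < 9. The simplices of K, each written with vertices in increasing order, are:

  0-simplices (10): [0], [1], [2], [3], [4], [5], [6], [7], [8], [9]
  1-simplices (30): (30 of them)
  2-simplices (20): (20 of them)

giving chain groups C_0 ≅ Z^10, C_1 ≅ Z^30, C_2 ≅ Z^20.

∂_1: C_1 → C_0 is given by ∂[p,q] = [q] − [p]. For instance
  ∂[1,3] = [3] − [1].
As a 10×30 matrix over Z this has rank 9, with invariant factors (1,1,1,1,1,1,1,1,1).

The boundary map ∂_2: C_2 → C_1 acts by ∂[p,q,r] = [q,r] − [p,r] + [p,q]. For instance
  ∂[0,3,7] = [3,7] − [0,7] + [0,3],
  ∂[2,6,8] = [6,8] − [2,8] + [2,6].
This gives a 30×20 integer matrix of rank 20; reducing to Smith normal form yields diagonal entries (1,1,1,1,1,1,1,1,1,1,1,1,1,1,1,1,1,1,1,2).

From H_k ≅ ker(∂_k) / im(∂_{k+1}) we obtain:

  H_0: rank C_0 − rank ∂_1 = 10 − 9 = 1, and the invariant factors of ∂_1 are all 1, so H_0 ≅ Z.
  H_1: rank ker ∂_1 − rank ∂_2 = (30 − 9) − 20 = 1, and ∂_2 has invariant factor 2 > 1, so H_1 ≅ Z ⊕ Z/2.
  H_2: rank ker ∂_2 − rank ∂_3 = (20 − 20) − 0 = 0, and there is no ∂_3, so H_2 ≅ 0.

H_0 = Z,  H_1 = Z ⊕ Z/2,  H_2 = 0.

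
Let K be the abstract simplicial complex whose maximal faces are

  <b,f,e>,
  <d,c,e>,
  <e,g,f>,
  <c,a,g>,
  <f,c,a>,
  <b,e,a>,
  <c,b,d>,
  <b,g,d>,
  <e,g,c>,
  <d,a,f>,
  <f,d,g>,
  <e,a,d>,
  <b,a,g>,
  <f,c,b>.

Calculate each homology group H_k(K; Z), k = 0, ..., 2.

Take the total order a < b < c < d < e < f < g on the vertex set. Then K (dimension 2) consists of the simplices:

  0-simplices (7): a, b, c, d, e, f, g
  1-simplices (21): ab, ac, ad, ae, af, ag, bc, bd, be, bf, bg, cd, ce, cf, cg, de, df, dg, ef, eg, fg
  2-simplices (14): abe, abg, acf, acg, ade, adf, bcd, bcf, bdg, bef, cde, ceg, dfg, efg

giving chain groups C_0 ≅ Z^7, C_1 ≅ Z^21, C_2 ≅ Z^14.

∂_1: C_1 → C_0 maps an edge to its endpoints' difference, ∂[p,q] = q − p. For instance
  ∂cf = f − c.
This gives a 7×21 integer matrix of rank 6; reducing to Smith normal form yields diagonal entries (1,1,1,1,1,1).

∂_2: C_2 → C_1 sends each 2-simplex [p,q,r] to [q,r] − [p,r] + [p,q]. For instance
  ∂bcf = cf − bf + bc,
  ∂acf = cf − af + ac.
This gives a 21×14 integer matrix of rank 13; reducing to Smith normal form yields diagonal entries (1,1,1,1,1,1,1,1,1,1,1,1,1).

Reading off H_k = ker ∂_k / im ∂_{k+1}:

  H_0: rank C_0 − rank ∂_1 = 7 − 6 = 1, and the invariant factors of ∂_1 are all 1, so H_0 = Z.
  H_1: rank ker ∂_1 − rank ∂_2 = (21 − 6) − 13 = 2, and the invariant factors of ∂_2 are all 1, so H_1 = Z^2.
  H_2: rank ker ∂_2 − rank ∂_3 = (14 − 13) − 0 = 1, and there is no ∂_3, so H_2 = Z.

(K is a triangulation of the torus T^2.)

H_0 = Z,  H_1 = Z^2,  H_2 = Z.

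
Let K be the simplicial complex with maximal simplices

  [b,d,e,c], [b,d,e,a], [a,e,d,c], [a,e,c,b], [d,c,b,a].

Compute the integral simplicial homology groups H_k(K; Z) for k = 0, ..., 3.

Order the vertices as a < b < c < d < e. Listing each simplex with vertices in this order, K has dimension 3 with simplices:

  0-simplices (5): a, b, c, d, e
  1-simplices (10): ab, ac, ad, ae, bc, bd, be, cd, ce, de
  2-simplices (10): abc, abd, abe, acd, ace, ade, bcd, bce, bde, cde
  3-simplices (5): abcd, abce, abde, acde, bcde

so the chain groups are C_0 ≅ Z^5, C_1 ≅ Z^10, C_2 ≅ Z^10, C_3 ≅ Z^5.

The boundary map ∂_1: C_1 → C_0 sends each edge [p,q] (with p < q) to q − p.
This gives a 5×10 integer matrix of rank 4; reducing to Smith normal form yields diagonal entries (1,1,1,1).

∂_2: C_2 → C_1 sends each 2-simplex [p,q,r] to [q,r] − [p,r] + [p,q]. For instance
  ∂abe = be − ae + ab,
  ∂bce = ce − be + bc.
The 10×10 boundary matrix has rank 6 and Smith normal form diag(1,1,1,1,1,1).

Boundary ∂_3: C_3 → C_2 sends each 3-simplex σ to the alternating sum Σ_i (−1)^i (σ with its i-th vertex removed). For instance
  ∂abde = bde − ade + abe − abd,
  ∂bcde = cde − bde + bce − bcd.
The 10×5 boundary matrix has rank 4 and Smith normal form diag(1,1,1,1).

Computing H_k = (kernel of ∂_k) / (image of ∂_{k+1}):

  H_0: rank C_0 − rank ∂_1 = 5 − 4 = 1, and the invariant factors of ∂_1 are all 1, so H_0 ≅ Z.
  H_1: rank ker ∂_1 − rank ∂_2 = (10 − 4) − 6 = 0, and the invariant factors of ∂_2 are all 1, so H_1 ≅ 0.
  H_2: rank ker ∂_2 − rank ∂_3 = (10 − 6) − 4 = 0, and the invariant factors of ∂_3 are all 1, so H_2 ≅ 0.
  H_3: rank ker ∂_3 − rank ∂_4 = (5 − 4) − 0 = 1, and there is no ∂_4, so H_3 ≅ Z.

H_0 ≅ Z,  H_1 = 0,  H_2 = 0,  H_3 ≅ Z.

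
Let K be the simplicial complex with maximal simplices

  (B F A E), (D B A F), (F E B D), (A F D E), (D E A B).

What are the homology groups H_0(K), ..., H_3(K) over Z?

H_0 = Z,  H_1 = 0,  H_2 = 0,  H_3 = Z.

We work with the vertex ordering A < B < D < E < F. The simplices of K, each written with vertices in increasing order, are:

  0-simplices (5): A, B, D, E, F
  1-simplices (10): AB, AD, AE, AF, BD, BE, BF, DE, DF, EF
  2-simplices (10): ABD, ABE, ABF, ADE, ADF, AEF, BDE, BDF, BEF, DEF
  3-simplices (5): ABDE, ABDF, ABEF, ADEF, BDEF

Hence C_0 ≅ Z^5, C_1 ≅ Z^10, C_2 ≅ Z^10, C_3 ≅ Z^5.

Boundary ∂_1: C_1 → C_0 is given by ∂[p,q] = [q] − [p]. For instance
  ∂DF = F − D.
As a 5×10 matrix over Z this has rank 4, with invariant factors (1,1,1,1).

Boundary ∂_2: C_2 → C_1 acts by ∂[p,q,r] = [q,r] − [p,r] + [p,q]. For instance
  ∂ADE = DE − AE + AD,
  ∂BEF = EF − BF + BE.
The 10×10 boundary matrix has rank 6 and Smith normal form diag(1,1,1,1,1,1).

The boundary map ∂_3: C_3 → C_2 sends each 3-simplex σ to the alternating sum Σ_i (−1)^i (σ with its i-th vertex removed). For instance
  ∂ABEF = BEF − AEF + ABF − ABE,
  ∂ABDF = BDF − ADF + ABF − ABD.
The 10×5 boundary matrix has rank 4 and Smith normal form diag(1,1,1,1).

From H_k ≅ ker(∂_k) / im(∂_{k+1}) we obtain:

  H_0: rank C_0 − rank ∂_1 = 5 − 4 = 1, and the invariant factors of ∂_1 are all 1, so H_0 ≅ Z.
  H_1: rank ker ∂_1 − rank ∂_2 = (10 − 4) − 6 = 0, and the invariant factors of ∂_2 are all 1, so H_1 ≅ 0.
  H_2: rank ker ∂_2 − rank ∂_3 = (10 − 6) − 4 = 0, and the invariant factors of ∂_3 are all 1, so H_2 ≅ 0.
  H_3: rank ker ∂_3 − rank ∂_4 = (5 − 4) − 0 = 1, and there is no ∂_4, so H_3 ≅ Z.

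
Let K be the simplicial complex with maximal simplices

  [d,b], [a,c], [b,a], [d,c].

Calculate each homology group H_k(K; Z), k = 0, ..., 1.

H_0 ≅ Z,  H_1 ≅ Z.

K has 4 vertices, 4 edges.
rank ∂_0 = 0, rank ∂_1 = 3 ⇒ b_0 = 4 − 0 − 3 = 1; all invariant factors of ∂_1 are 1 so no torsion. So H_0 = Z.
rank ∂_1 = 3, rank ∂_2 = 0 ⇒ b_1 = 4 − 3 − 0 = 1. So H_1 = Z.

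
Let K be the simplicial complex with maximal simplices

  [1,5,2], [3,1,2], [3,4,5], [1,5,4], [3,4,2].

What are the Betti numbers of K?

b_0 = 1, b_1 = 1, b_2 = 0.

K has 5 vertices, 10 edges, 5 triangles.
rank ∂_0 = 0, rank ∂_1 = 4 ⇒ b_0 = 5 − 0 − 4 = 1; all invariant factors of ∂_1 are 1 so no torsion. So H_0 ≅ Z.
rank ∂_1 = 4, rank ∂_2 = 5 ⇒ b_1 = 10 − 4 − 5 = 1; all invariant factors of ∂_2 are 1 so no torsion. So H_1 ≅ Z.
rank ∂_2 = 5, rank ∂_3 = 0 ⇒ b_2 = 5 − 5 − 0 = 0. So H_2 ≅ 0.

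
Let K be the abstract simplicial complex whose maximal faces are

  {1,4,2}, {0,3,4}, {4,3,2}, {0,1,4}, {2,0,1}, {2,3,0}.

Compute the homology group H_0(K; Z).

We work with the vertex ordering 0 < 1 < 2 < 3 < 4. The simplices of K, each written with vertices in increasing order, are:

  0-simplices (5): [0], [1], [2], [3], [4]
  1-simplices (9): [0,1], [0,2], [0,3], [0,4], [1,2], [1,4], [2,3], [2,4], [3,4]
  2-simplices (6): [0,1,2], [0,1,4], [0,2,3], [0,3,4], [1,2,4], [2,3,4]

Hence C_0 ≅ Z^5, C_1 ≅ Z^9, C_2 ≅ Z^6.

The boundary map ∂_1: C_1 → C_0 is given by ∂[p,q] = [q] − [p]. For instance
  ∂[3,4] = [4] − [3].
The resulting 5×9 matrix has rank 4, and its Smith normal form has invariant factors (1,1,1,1).

The boundary map ∂_2: C_2 → C_1 acts by ∂[p,q,r] = [q,r] − [p,r] + [p,q]. For instance
  ∂[0,1,4] = [1,4] − [0,4] + [0,1],
  ∂[0,2,3] = [2,3] − [0,3] + [0,2].
The 9×6 boundary matrix has rank 5 and Smith normal form diag(1,1,1,1,1).

Computing H_k = (kernel of ∂_k) / (image of ∂_{k+1}):

  H_0: rank C_0 − rank ∂_1 = 5 − 4 = 1, and the invariant factors of ∂_1 are all 1, so H_0 = Z.

(K is a triangulation of the 2-sphere S^2.)

H_0 ≅ Z.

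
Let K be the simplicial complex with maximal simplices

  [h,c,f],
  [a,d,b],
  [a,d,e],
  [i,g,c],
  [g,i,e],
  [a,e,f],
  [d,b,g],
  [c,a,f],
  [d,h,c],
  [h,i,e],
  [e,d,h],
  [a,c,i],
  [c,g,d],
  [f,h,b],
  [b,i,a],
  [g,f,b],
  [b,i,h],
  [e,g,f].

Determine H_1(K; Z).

Order the vertices as a < b < c < d < e < f < g < h < i. Listing each simplex with vertices in this order, K has dimension 2 with simplices:

  0-simplices (9): a, b, c, d, e, f, g, h, i
  1-simplices (27): ab, ac, ad, ae, af, ai, bd, bf, bg, bh, bi, cd, cf, cg, ch, ci, de, dg, dh, ef, eg, eh, ei, fg, fh, gi, hi
  2-simplices (18): abd, abi, acf, aci, ade, aef, bdg, bfg, bfh, bhi, cdg, cdh, cfh, cgi, deh, efg, egi, ehi

Hence C_0 ≅ Z^9, C_1 ≅ Z^27, C_2 ≅ Z^18.

Boundary ∂_1: C_1 → C_0 is given by ∂[p,q] = [q] − [p]. For instance
  ∂af = f − a.
As a 9×27 matrix over Z this has rank 8, with invariant factors (1,1,1,1,1,1,1,1).

The boundary map ∂_2: C_2 → C_1 sends each 2-simplex [p,q,r] to [q,r] − [p,r] + [p,q]. For instance
  ∂ade = de − ae + ad,
  ∂deh = eh − dh + de.
This gives a 27×18 integer matrix of rank 17; reducing to Smith normal form yields diagonal entries (1,1,1,1,1,1,1,1,1,1,1,1,1,1,1,1,1).

Now H_k = ker ∂_k / im ∂_{k+1}, so:

  H_1: rank ker ∂_1 − rank ∂_2 = (27 − 8) − 17 = 2, and the invariant factors of ∂_2 are all 1, so H_1 ≅ Z^2.

H_1 ≅ Z^2.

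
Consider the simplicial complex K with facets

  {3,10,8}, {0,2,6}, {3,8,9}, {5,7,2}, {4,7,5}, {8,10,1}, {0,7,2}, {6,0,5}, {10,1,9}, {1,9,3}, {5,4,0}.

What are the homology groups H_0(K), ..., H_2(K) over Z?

K has 11 vertices, 22 edges, 11 triangles.
rank ∂_0 = 0, rank ∂_1 = 9 ⇒ b_0 = 11 − 0 − 9 = 2; all invariant factors of ∂_1 are 1 so no torsion. So H_0 = Z^2.
rank ∂_1 = 9, rank ∂_2 = 11 ⇒ b_1 = 22 − 9 − 11 = 2; all invariant factors of ∂_2 are 1 so no torsion. So H_1 = Z^2.
rank ∂_2 = 11, rank ∂_3 = 0 ⇒ b_2 = 11 − 11 − 0 = 0. So H_2 = 0.

H_0 = Z^2,  H_1 = Z^2,  H_2 = 0.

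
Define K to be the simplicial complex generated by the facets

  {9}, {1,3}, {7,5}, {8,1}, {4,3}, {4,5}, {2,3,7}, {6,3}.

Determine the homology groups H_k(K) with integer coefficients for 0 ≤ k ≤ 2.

H_0 = Z^2,  H_1 = Z,  H_2 = 0.

Order the vertices as 1 < 2 < 3 < 4 < 5 < 6 < 7 < 8 < 9. Listing each simplex with vertices in this order, K has dimension 2 with simplices:

  0-simplices (9): [1], [2], [3], [4], [5], [6], [7], [8], [9]
  1-simplices (9): [1,3], [1,8], [2,3], [2,7], [3,4], [3,6], [3,7], [4,5], [5,7]
  2-simplices (1): [2,3,7]

so the chain groups are C_0 ≅ Z^9, C_1 ≅ Z^9, C_2 ≅ Z^1.

∂_1: C_1 → C_0 maps an edge to its endpoints' difference, ∂[p,q] = q − p. For instance
  ∂[5,7] = [7] − [5].
The 9×9 boundary matrix has rank 7 and Smith normal form diag(1,1,1,1,1,1,1).

Boundary ∂_2: C_2 → C_1 maps a triangle to the signed sum of its edges. For instance
  ∂[2,3,7] = [3,7] − [2,7] + [2,3].
The resulting 9×1 matrix has rank 1, and its Smith normal form has invariant factors (1).

From H_k ≅ ker(∂_k) / im(∂_{k+1}) we obtain:

  H_0: rank C_0 − rank ∂_1 = 9 − 7 = 2, and the invariant factors of ∂_1 are all 1, so H_0 = Z^2.
  H_1: rank ker ∂_1 − rank ∂_2 = (9 − 7) − 1 = 1, and the invariant factors of ∂_2 are all 1, so H_1 = Z.
  H_2: rank ker ∂_2 − rank ∂_3 = (1 − 1) − 0 = 0, and there is no ∂_3, so H_2 = 0.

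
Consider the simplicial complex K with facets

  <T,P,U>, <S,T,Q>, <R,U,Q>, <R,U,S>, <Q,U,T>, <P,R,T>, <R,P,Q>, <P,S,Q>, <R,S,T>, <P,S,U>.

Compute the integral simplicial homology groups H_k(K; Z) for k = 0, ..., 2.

H_0 ≅ Z,  H_1 ≅ Z/2,  H_2 = 0.

Order the vertices as P < Q < R < S < T < U. Listing each simplex with vertices in this order, K has dimension 2 with simplices:

  0-simplices (6): P, Q, R, S, T, U
  1-simplices (15): PQ, PR, PS, PT, PU, QR, QS, QT, QU, RS, RT, RU, ST, SU, TU
  2-simplices (10): PQR, PQS, PRT, PSU, PTU, QRU, QST, QTU, RST, RSU

giving chain groups C_0 ≅ Z^6, C_1 ≅ Z^15, C_2 ≅ Z^10.

Boundary ∂_1: C_1 → C_0 maps an edge to its endpoints' difference, ∂[p,q] = q − p. For instance
  ∂QR = R − Q.
The 6×15 boundary matrix has rank 5 and Smith normal form diag(1,1,1,1,1).

Boundary ∂_2: C_2 → C_1 acts by ∂[p,q,r] = [q,r] − [p,r] + [p,q]. For instance
  ∂PQR = QR − PR + PQ,
  ∂PTU = TU − PU + PT.
The 15×10 boundary matrix has rank 10 and Smith normal form diag(1,1,1,1,1,1,1,1,1,2).

Reading off H_k = ker ∂_k / im ∂_{k+1}:

  H_0: rank C_0 − rank ∂_1 = 6 − 5 = 1, and the invariant factors of ∂_1 are all 1, so H_0 ≅ Z.
  H_1: rank ker ∂_1 − rank ∂_2 = (15 − 5) − 10 = 0, and ∂_2 has invariant factor 2 > 1, so H_1 ≅ Z/2.
  H_2: rank ker ∂_2 − rank ∂_3 = (10 − 10) − 0 = 0, and there is no ∂_3, so H_2 ≅ 0.

As a check, the Euler characteristic is 6 − 15 + 10 = 1, which agrees with 1 − 0 + 0 = 1.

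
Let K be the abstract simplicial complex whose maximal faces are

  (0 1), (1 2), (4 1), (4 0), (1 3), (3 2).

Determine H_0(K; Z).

Take the total order 0 < 1 < 2 < 3 < 4 on the vertex set. Then K (dimension 1) consists of the simplices:

  0-simplices (5): [0], [1], [2], [3], [4]
  1-simplices (6): [0,1], [0,4], [1,2], [1,3], [1,4], [2,3]

so the chain groups are C_0 ≅ Z^5, C_1 ≅ Z^6.

The boundary map ∂_1: C_1 → C_0 is given by ∂[p,q] = [q] − [p].
The resulting 5×6 matrix has rank 4, and its Smith normal form has invariant factors (1,1,1,1).

Computing H_k = (kernel of ∂_k) / (image of ∂_{k+1}):

  H_0: rank C_0 − rank ∂_1 = 5 − 4 = 1, and the invariant factors of ∂_1 are all 1, so H_0 = Z.

H_0 = Z.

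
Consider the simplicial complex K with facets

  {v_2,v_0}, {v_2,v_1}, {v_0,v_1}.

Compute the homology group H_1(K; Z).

H_1 = Z.

Order the vertices as v_0 < v_1 < v_2. Listing each simplex with vertices in this order, K has dimension 1 with simplices:

  0-simplices (3): [v_0], [v_1], [v_2]
  1-simplices (3): [v_0,v_1], [v_0,v_2], [v_1,v_2]

Hence C_0 ≅ Z^3, C_1 ≅ Z^3.

∂_1: C_1 → C_0 is given by ∂[p,q] = [q] − [p]. For instance
  ∂[v_1,v_2] = [v_2] − [v_1].
This gives a 3×3 integer matrix of rank 2; reducing to Smith normal form yields diagonal entries (1,1).

From H_k ≅ ker(∂_k) / im(∂_{k+1}) we obtain:

  H_1: rank ker ∂_1 − rank ∂_2 = (3 − 2) − 0 = 1, and there is no ∂_2, so H_1 = Z.

(K is a triangulation of the circle S^1.)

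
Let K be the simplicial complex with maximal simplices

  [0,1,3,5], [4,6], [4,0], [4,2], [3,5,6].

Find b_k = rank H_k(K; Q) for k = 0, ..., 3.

K has 7 vertices, 11 edges, 5 triangles, 1 3-simplex.
rank ∂_0 = 0, rank ∂_1 = 6 ⇒ b_0 = 7 − 0 − 6 = 1; all invariant factors of ∂_1 are 1 so no torsion. So H_0 = Z.
rank ∂_1 = 6, rank ∂_2 = 4 ⇒ b_1 = 11 − 6 − 4 = 1; all invariant factors of ∂_2 are 1 so no torsion. So H_1 = Z.
rank ∂_2 = 4, rank ∂_3 = 1 ⇒ b_2 = 5 − 4 − 1 = 0; all invariant factors of ∂_3 are 1 so no torsion. So H_2 = 0.
rank ∂_3 = 1, rank ∂_4 = 0 ⇒ b_3 = 1 − 1 − 0 = 0. So H_3 = 0.

b_0 = 1, b_1 = 1, b_2 = 0, b_3 = 0.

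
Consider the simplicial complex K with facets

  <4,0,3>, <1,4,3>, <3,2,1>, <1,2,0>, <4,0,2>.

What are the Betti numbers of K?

Order the vertices as 0 < 1 < 2 < 3 < 4. Listing each simplex with vertices in this order, K has dimension 2 with simplices:

  0-simplices (5): [0], [1], [2], [3], [4]
  1-simplices (10): [0,1], [0,2], [0,3], [0,4], [1,2], [1,3], [1,4], [2,3], [2,4], [3,4]
  2-simplices (5): [0,1,2], [0,2,4], [0,3,4], [1,2,3], [1,3,4]

so the chain groups are C_0 ≅ Z^5, C_1 ≅ Z^10, C_2 ≅ Z^5.

The boundary map ∂_1: C_1 → C_0 sends each edge [p,q] (with p < q) to q − p. For instance
  ∂[0,3] = [3] − [0].
The resulting 5×10 matrix has rank 4, and its Smith normal form has invariant factors (1,1,1,1).

∂_2: C_2 → C_1 acts by ∂[p,q,r] = [q,r] − [p,r] + [p,q]. For instance
  ∂[1,2,3] = [2,3] − [1,3] + [1,2],
  ∂[0,3,4] = [3,4] − [0,4] + [0,3].
As a 10×5 matrix over Z this has rank 5, with invariant factors (1,1,1,1,1).

Reading off H_k = ker ∂_k / im ∂_{k+1}:

  H_0: rank C_0 − rank ∂_1 = 5 − 4 = 1, and the invariant factors of ∂_1 are all 1, so H_0 = Z.
  H_1: rank ker ∂_1 − rank ∂_2 = (10 − 4) − 5 = 1, and the invariant factors of ∂_2 are all 1, so H_1 = Z.
  H_2: rank ker ∂_2 − rank ∂_3 = (5 − 5) − 0 = 0, and there is no ∂_3, so H_2 = 0.

(K is a triangulation of the Möbius band.)

Hence the Betti numbers are b_0 = 1, b_1 = 1, b_2 = 0.

b_0 = 1, b_1 = 1, b_2 = 0.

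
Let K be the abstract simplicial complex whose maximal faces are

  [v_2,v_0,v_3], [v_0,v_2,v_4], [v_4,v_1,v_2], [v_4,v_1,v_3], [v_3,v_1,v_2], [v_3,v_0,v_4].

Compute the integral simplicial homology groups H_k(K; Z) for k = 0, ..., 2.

Take the total order v_0 < v_1 < v_2 < v_3 < v_4 on the vertex set. Then K (dimension 2) consists of the simplices:

  0-simplices (5): [v_0], [v_1], [v_2], [v_3], [v_4]
  1-simplices (9): [v_0,v_2], [v_0,v_3], [v_0,v_4], [v_1,v_2], [v_1,v_3], [v_1,v_4], [v_2,v_3], [v_2,v_4], [v_3,v_4]
  2-simplices (6): [v_0,v_2,v_3], [v_0,v_2,v_4], [v_0,v_3,v_4], [v_1,v_2,v_3], [v_1,v_2,v_4], [v_1,v_3,v_4]

giving chain groups C_0 ≅ Z^5, C_1 ≅ Z^9, C_2 ≅ Z^6.

∂_1: C_1 → C_0 sends each edge [p,q] (with p < q) to q − p.
This gives a 5×9 integer matrix of rank 4; reducing to Smith normal form yields diagonal entries (1,1,1,1).

∂_2: C_2 → C_1 acts by ∂[p,q,r] = [q,r] − [p,r] + [p,q]. For instance
  ∂[v_0,v_2,v_3] = [v_2,v_3] − [v_0,v_3] + [v_0,v_2],
  ∂[v_1,v_3,v_4] = [v_3,v_4] − [v_1,v_4] + [v_1,v_3].
This gives a 9×6 integer matrix of rank 5; reducing to Smith normal form yields diagonal entries (1,1,1,1,1).

Reading off H_k = ker ∂_k / im ∂_{k+1}:

  H_0: rank C_0 − rank ∂_1 = 5 − 4 = 1, and the invariant factors of ∂_1 are all 1, so H_0 ≅ Z.
  H_1: rank ker ∂_1 − rank ∂_2 = (9 − 4) − 5 = 0, and the invariant factors of ∂_2 are all 1, so H_1 ≅ 0.
  H_2: rank ker ∂_2 − rank ∂_3 = (6 − 5) − 0 = 1, and there is no ∂_3, so H_2 ≅ Z.

As a check, the Euler characteristic is 5 − 9 + 6 = 2, which agrees with 1 − 0 + 1 = 2.

H_0 ≅ Z,  H_1 = 0,  H_2 ≅ Z.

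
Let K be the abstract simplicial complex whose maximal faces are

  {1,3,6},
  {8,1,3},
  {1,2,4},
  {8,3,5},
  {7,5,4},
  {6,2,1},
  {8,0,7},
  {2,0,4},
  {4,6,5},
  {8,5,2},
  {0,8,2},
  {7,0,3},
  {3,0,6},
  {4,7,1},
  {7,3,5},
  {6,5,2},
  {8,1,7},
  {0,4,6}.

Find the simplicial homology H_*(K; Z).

We work with the vertex ordering 0 < 1 < 2 < 3 < 4 < 5 < 6 < 7 < 8. The simplices of K, each written with vertices in increasing order, are:

  0-simplices (9): [0], [1], [2], [3], [4], [5], [6], [7], [8]
  1-simplices (27): (27 of them)
  2-simplices (18): [0,2,4], [0,2,8], [0,3,6], [0,3,7], [0,4,6], [0,7,8], [1,2,4], [1,2,6], [1,3,6], [1,3,8], [1,4,7], [1,7,8], [2,5,6], [2,5,8], [3,5,7], [3,5,8], [4,5,6], [4,5,7]

Hence C_0 ≅ Z^9, C_1 ≅ Z^27, C_2 ≅ Z^18.

The boundary map ∂_1: C_1 → C_0 maps an edge to its endpoints' difference, ∂[p,q] = q − p. For instance
  ∂[0,3] = [3] − [0].
The resulting 9×27 matrix has rank 8, and its Smith normal form has invariant factors (1,1,1,1,1,1,1,1).

Boundary ∂_2: C_2 → C_1 maps a triangle to the signed sum of its edges. For instance
  ∂[2,5,8] = [5,8] − [2,8] + [2,5],
  ∂[1,7,8] = [7,8] − [1,8] + [1,7].
The 27×18 boundary matrix has rank 18 and Smith normal form diag(1,1,1,1,1,1,1,1,1,1,1,1,1,1,1,1,1,2).

From H_k ≅ ker(∂_k) / im(∂_{k+1}) we obtain:

  H_0: rank C_0 − rank ∂_1 = 9 − 8 = 1, and the invariant factors of ∂_1 are all 1, so H_0 = Z.
  H_1: rank ker ∂_1 − rank ∂_2 = (27 − 8) − 18 = 1, and ∂_2 has invariant factor 2 > 1, so H_1 = Z ⊕ Z/2.
  H_2: rank ker ∂_2 − rank ∂_3 = (18 − 18) − 0 = 0, and there is no ∂_3, so H_2 = 0.

(K is a triangulation of the Klein bottle.)

H_0 ≅ Z,  H_1 ≅ Z ⊕ Z/2,  H_2 = 0.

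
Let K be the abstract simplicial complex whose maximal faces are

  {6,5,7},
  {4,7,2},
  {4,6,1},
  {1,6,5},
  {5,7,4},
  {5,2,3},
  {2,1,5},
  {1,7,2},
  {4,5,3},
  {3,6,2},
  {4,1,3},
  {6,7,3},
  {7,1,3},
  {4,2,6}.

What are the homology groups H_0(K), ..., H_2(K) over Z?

Take the total order 1 < 2 < 3 < 4 < 5 < 6 < 7 on the vertex set. Then K (dimension 2) consists of the simplices:

  0-simplices (7): [1], [2], [3], [4], [5], [6], [7]
  1-simplices (21): [1,2], [1,3], [1,4], [1,5], [1,6], [1,7], [2,3], [2,4], [2,5], [2,6], [2,7], [3,4], [3,5], [3,6], [3,7], [4,5], [4,6], [4,7], [5,6], [5,7], [6,7]
  2-simplices (14): [1,2,5], [1,2,7], [1,3,4], [1,3,7], [1,4,6], [1,5,6], [2,3,5], [2,3,6], [2,4,6], [2,4,7], [3,4,5], [3,6,7], [4,5,7], [5,6,7]

so the chain groups are C_0 ≅ Z^7, C_1 ≅ Z^21, C_2 ≅ Z^14.

∂_1: C_1 → C_0 is given by ∂[p,q] = [q] − [p]. For instance
  ∂[2,6] = [6] − [2].
This gives a 7×21 integer matrix of rank 6; reducing to Smith normal form yields diagonal entries (1,1,1,1,1,1).

The boundary map ∂_2: C_2 → C_1 acts by ∂[p,q,r] = [q,r] − [p,r] + [p,q]. For instance
  ∂[1,2,7] = [2,7] − [1,7] + [1,2],
  ∂[4,5,7] = [5,7] − [4,7] + [4,5].
As a 21×14 matrix over Z this has rank 13, with invariant factors (1,1,1,1,1,1,1,1,1,1,1,1,1).

From H_k ≅ ker(∂_k) / im(∂_{k+1}) we obtain:

  H_0: rank C_0 − rank ∂_1 = 7 − 6 = 1, and the invariant factors of ∂_1 are all 1, so H_0 = Z.
  H_1: rank ker ∂_1 − rank ∂_2 = (21 − 6) − 13 = 2, and the invariant factors of ∂_2 are all 1, so H_1 = Z^2.
  H_2: rank ker ∂_2 − rank ∂_3 = (14 − 13) − 0 = 1, and there is no ∂_3, so H_2 = Z.

H_0 ≅ Z,  H_1 ≅ Z^2,  H_2 ≅ Z.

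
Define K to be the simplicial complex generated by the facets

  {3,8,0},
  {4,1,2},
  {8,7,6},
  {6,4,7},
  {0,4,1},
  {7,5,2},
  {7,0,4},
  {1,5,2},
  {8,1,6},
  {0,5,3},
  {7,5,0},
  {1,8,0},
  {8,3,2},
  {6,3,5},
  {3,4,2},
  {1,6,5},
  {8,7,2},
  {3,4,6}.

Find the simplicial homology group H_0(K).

K has 9 vertices, 27 edges, 18 triangles.
rank ∂_0 = 0, rank ∂_1 = 8 ⇒ b_0 = 9 − 0 − 8 = 1; all invariant factors of ∂_1 are 1 so no torsion. So H_0 ≅ Z.

H_0 ≅ Z.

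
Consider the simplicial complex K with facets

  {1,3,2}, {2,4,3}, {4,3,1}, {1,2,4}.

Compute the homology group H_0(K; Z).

H_0 ≅ Z.

We work with the vertex ordering 1 < 2 < 3 < 4. The simplices of K, each written with vertices in increasing order, are:

  0-simplices (4): [1], [2], [3], [4]
  1-simplices (6): [1,2], [1,3], [1,4], [2,3], [2,4], [3,4]
  2-simplices (4): [1,2,3], [1,2,4], [1,3,4], [2,3,4]

so the chain groups are C_0 ≅ Z^4, C_1 ≅ Z^6, C_2 ≅ Z^4.

Boundary ∂_1: C_1 → C_0 is given by ∂[p,q] = [q] − [p]. For instance
  ∂[1,3] = [3] − [1].
As a 4×6 matrix over Z this has rank 3, with invariant factors (1,1,1).

Boundary ∂_2: C_2 → C_1 maps a triangle to the signed sum of its edges. For instance
  ∂[2,3,4] = [3,4] − [2,4] + [2,3],
  ∂[1,2,3] = [2,3] − [1,3] + [1,2].
The resulting 6×4 matrix has rank 3, and its Smith normal form has invariant factors (1,1,1).

Reading off H_k = ker ∂_k / im ∂_{k+1}:

  H_0: rank C_0 − rank ∂_1 = 4 − 3 = 1, and the invariant factors of ∂_1 are all 1, so H_0 ≅ Z.

(K is a triangulation of the 2-sphere S^2.)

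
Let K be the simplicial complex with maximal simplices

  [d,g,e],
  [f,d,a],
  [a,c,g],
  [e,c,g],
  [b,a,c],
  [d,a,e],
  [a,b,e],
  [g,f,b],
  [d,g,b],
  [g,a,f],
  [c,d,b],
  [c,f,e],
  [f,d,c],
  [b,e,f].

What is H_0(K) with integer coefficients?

Fix the vertex order a < b < c < d < e < f < g and write every simplex with vertices in increasing order. Then dim K = 2 and the simplices of K are:

  0-simplices (7): a, b, c, d, e, f, g
  1-simplices (21): ab, ac, ad, ae, af, ag, bc, bd, be, bf, bg, cd, ce, cf, cg, de, df, dg, ef, eg, fg
  2-simplices (14): abc, abe, acg, ade, adf, afg, bcd, bdg, bef, bfg, cdf, cef, ceg, deg

so the chain groups are C_0 ≅ Z^7, C_1 ≅ Z^21, C_2 ≅ Z^14.

∂_1: C_1 → C_0 sends each edge [p,q] (with p < q) to q − p.
The 7×21 boundary matrix has rank 6 and Smith normal form diag(1,1,1,1,1,1).

Boundary ∂_2: C_2 → C_1 acts by ∂[p,q,r] = [q,r] − [p,r] + [p,q]. For instance
  ∂ade = de − ae + ad,
  ∂bcd = cd − bd + bc.
This gives a 21×14 integer matrix of rank 13; reducing to Smith normal form yields diagonal entries (1,1,1,1,1,1,1,1,1,1,1,1,1).

From H_k ≅ ker(∂_k) / im(∂_{k+1}) we obtain:

  H_0: rank C_0 − rank ∂_1 = 7 − 6 = 1, and the invariant factors of ∂_1 are all 1, so H_0 ≅ Z.

H_0 = Z.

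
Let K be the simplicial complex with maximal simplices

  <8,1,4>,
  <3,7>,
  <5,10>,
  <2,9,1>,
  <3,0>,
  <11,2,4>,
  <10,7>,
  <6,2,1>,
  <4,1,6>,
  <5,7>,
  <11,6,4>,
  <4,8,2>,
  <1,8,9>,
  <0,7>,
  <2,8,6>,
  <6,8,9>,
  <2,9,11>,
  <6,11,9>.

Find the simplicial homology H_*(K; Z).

H_0 = Z^2,  H_1 = Z^2 ⊕ Z_2,  H_2 = 0.

Order the vertices as 0 < 1 < 2 < 3 < 4 < 5 < 6 < 7 < 8 < 9 < 10 < 11. Listing each simplex with vertices in this order, K has dimension 2 with simplices:

  0-simplices (12): [0], [1], [2], [3], [4], [5], [6], [7], [8], [9], [10], [11]
  1-simplices (24): (24 of them)
  2-simplices (12): [1,2,6], [1,2,9], [1,4,6], [1,4,8], [1,8,9], [2,4,8], [2,4,11], [2,6,8], [2,9,11], [4,6,11], [6,8,9], [6,9,11]

so the chain groups are C_0 ≅ Z^12, C_1 ≅ Z^24, C_2 ≅ Z^12.

The boundary map ∂_1: C_1 → C_0 is given by ∂[p,q] = [q] − [p].
As a 12×24 matrix over Z this has rank 10, with invariant factors (1,1,1,1,1,1,1,1,1,1).

∂_2: C_2 → C_1 acts by ∂[p,q,r] = [q,r] − [p,r] + [p,q]. For instance
  ∂[1,2,9] = [2,9] − [1,9] + [1,2],
  ∂[1,4,6] = [4,6] − [1,6] + [1,4].
As a 24×12 matrix over Z this has rank 12, with invariant factors (1,1,1,1,1,1,1,1,1,1,1,2).

From H_k ≅ ker(∂_k) / im(∂_{k+1}) we obtain:

  H_0: rank C_0 − rank ∂_1 = 12 − 10 = 2, and the invariant factors of ∂_1 are all 1, so H_0 = Z^2.
  H_1: rank ker ∂_1 − rank ∂_2 = (24 − 10) − 12 = 2, and ∂_2 has invariant factor 2 > 1, so H_1 = Z^2 ⊕ Z_2.
  H_2: rank ker ∂_2 − rank ∂_3 = (12 − 12) − 0 = 0, and there is no ∂_3, so H_2 = 0.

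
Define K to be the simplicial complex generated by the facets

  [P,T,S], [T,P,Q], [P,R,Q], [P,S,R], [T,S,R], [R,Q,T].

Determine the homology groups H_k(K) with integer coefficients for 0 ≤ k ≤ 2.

We work with the vertex ordering P < Q < R < S < T. The simplices of K, each written with vertices in increasing order, are:

  0-simplices (5): P, Q, R, S, T
  1-simplices (9): PQ, PR, PS, PT, QR, QT, RS, RT, ST
  2-simplices (6): PQR, PQT, PRS, PST, QRT, RST

so the chain groups are C_0 ≅ Z^5, C_1 ≅ Z^9, C_2 ≅ Z^6.

∂_1: C_1 → C_0 sends each edge [p,q] (with p < q) to q − p. For instance
  ∂PT = T − P.
The 5×9 boundary matrix has rank 4 and Smith normal form diag(1,1,1,1).

The boundary map ∂_2: C_2 → C_1 sends each 2-simplex [p,q,r] to [q,r] − [p,r] + [p,q]. For instance
  ∂PQT = QT − PT + PQ,
  ∂RST = ST − RT + RS.
The resulting 9×6 matrix has rank 5, and its Smith normal form has invariant factors (1,1,1,1,1).

Reading off H_k = ker ∂_k / im ∂_{k+1}:

  H_0: rank C_0 − rank ∂_1 = 5 − 4 = 1, and the invariant factors of ∂_1 are all 1, so H_0 ≅ Z.
  H_1: rank ker ∂_1 − rank ∂_2 = (9 − 4) − 5 = 0, and the invariant factors of ∂_2 are all 1, so H_1 ≅ 0.
  H_2: rank ker ∂_2 − rank ∂_3 = (6 − 5) − 0 = 1, and there is no ∂_3, so H_2 ≅ Z.

As a check, the Euler characteristic is 5 − 9 + 6 = 2, which agrees with 1 − 0 + 1 = 2.
(K is a triangulation of the 2-sphere S^2.)

H_0 ≅ Z,  H_1 = 0,  H_2 ≅ Z.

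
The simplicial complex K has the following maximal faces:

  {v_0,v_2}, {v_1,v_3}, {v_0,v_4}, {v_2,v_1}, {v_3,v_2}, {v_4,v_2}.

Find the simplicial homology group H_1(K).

Fix the vertex order v_0 < v_1 < v_2 < v_3 < v_4 and write every simplex with vertices in increasing order. Then dim K = 1 and the simplices of K are:

  0-simplices (5): [v_0], [v_1], [v_2], [v_3], [v_4]
  1-simplices (6): [v_0,v_2], [v_0,v_4], [v_1,v_2], [v_1,v_3], [v_2,v_3], [v_2,v_4]

giving chain groups C_0 ≅ Z^5, C_1 ≅ Z^6.

Boundary ∂_1: C_1 → C_0 sends each edge [p,q] (with p < q) to q − p. For instance
  ∂[v_0,v_4] = [v_4] − [v_0].
The resulting 5×6 matrix has rank 4, and its Smith normal form has invariant factors (1,1,1,1).

Reading off H_k = ker ∂_k / im ∂_{k+1}:

  H_1: rank ker ∂_1 − rank ∂_2 = (6 − 4) − 0 = 2, and there is no ∂_2, so H_1 ≅ Z^2.

(K is a triangulation of a wedge of 2 circles.)

H_1 ≅ Z^2.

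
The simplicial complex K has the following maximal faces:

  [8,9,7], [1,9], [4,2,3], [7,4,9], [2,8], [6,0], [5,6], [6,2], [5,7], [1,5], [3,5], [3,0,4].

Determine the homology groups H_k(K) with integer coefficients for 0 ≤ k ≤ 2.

H_0 ≅ Z,  H_1 ≅ Z^5,  H_2 = 0.

Take the total order 0 < 1 < 2 < 3 < 4 < 5 < 6 < 7 < 8 < 9 on the vertex set. Then K (dimension 2) consists of the simplices:

  0-simplices (10): [0], [1], [2], [3], [4], [5], [6], [7], [8], [9]
  1-simplices (18): [0,3], [0,4], [0,6], [1,5], [1,9], [2,3], [2,4], [2,6], [2,8], [3,4], [3,5], [4,7], [4,9], [5,6], [5,7], [7,8], [7,9], [8,9]
  2-simplices (4): [0,3,4], [2,3,4], [4,7,9], [7,8,9]

so the chain groups are C_0 ≅ Z^10, C_1 ≅ Z^18, C_2 ≅ Z^4.

∂_1: C_1 → C_0 sends each edge [p,q] (with p < q) to q − p. For instance
  ∂[7,9] = [9] − [7].
This gives a 10×18 integer matrix of rank 9; reducing to Smith normal form yields diagonal entries (1,1,1,1,1,1,1,1,1).

Boundary ∂_2: C_2 → C_1 acts by ∂[p,q,r] = [q,r] − [p,r] + [p,q]. For instance
  ∂[2,3,4] = [3,4] − [2,4] + [2,3],
  ∂[4,7,9] = [7,9] − [4,9] + [4,7].
As a 18×4 matrix over Z this has rank 4, with invariant factors (1,1,1,1).

From H_k ≅ ker(∂_k) / im(∂_{k+1}) we obtain:

  H_0: rank C_0 − rank ∂_1 = 10 − 9 = 1, and the invariant factors of ∂_1 are all 1, so H_0 ≅ Z.
  H_1: rank ker ∂_1 − rank ∂_2 = (18 − 9) − 4 = 5, and the invariant factors of ∂_2 are all 1, so H_1 ≅ Z^5.
  H_2: rank ker ∂_2 − rank ∂_3 = (4 − 4) − 0 = 0, and there is no ∂_3, so H_2 ≅ 0.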